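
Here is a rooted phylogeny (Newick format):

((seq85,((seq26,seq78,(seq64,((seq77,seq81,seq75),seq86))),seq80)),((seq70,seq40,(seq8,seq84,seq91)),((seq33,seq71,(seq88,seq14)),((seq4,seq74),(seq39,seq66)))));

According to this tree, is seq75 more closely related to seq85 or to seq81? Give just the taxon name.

seq81

The MRCA of seq75 and seq81 subtends (seq77,seq81,seq75) (3 taxa).
The MRCA of seq75 and seq85 subtends (seq85,((seq26,seq78,(seq64,((seq77,seq81,seq75),seq86))),seq80)) (9 taxa).
The first is nested inside the second, so seq75 shares a more recent common ancestor with seq81.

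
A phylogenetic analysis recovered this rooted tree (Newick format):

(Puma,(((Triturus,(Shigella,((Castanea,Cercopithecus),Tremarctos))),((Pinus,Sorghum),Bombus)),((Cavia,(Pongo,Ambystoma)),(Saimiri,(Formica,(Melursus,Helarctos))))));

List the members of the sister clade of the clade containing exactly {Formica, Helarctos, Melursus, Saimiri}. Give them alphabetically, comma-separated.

Ambystoma, Cavia, Pongo

The clade containing exactly {Formica, Helarctos, Melursus, Saimiri} attaches to the tree at the node subtending ((Cavia,(Pongo,Ambystoma)),(Saimiri,(Formica,(Melursus,Helarctos)))).
The other lineage descending from that same node — the sister group — is (Cavia,(Pongo,Ambystoma)); its 3 tips in alphabetical order are the answer.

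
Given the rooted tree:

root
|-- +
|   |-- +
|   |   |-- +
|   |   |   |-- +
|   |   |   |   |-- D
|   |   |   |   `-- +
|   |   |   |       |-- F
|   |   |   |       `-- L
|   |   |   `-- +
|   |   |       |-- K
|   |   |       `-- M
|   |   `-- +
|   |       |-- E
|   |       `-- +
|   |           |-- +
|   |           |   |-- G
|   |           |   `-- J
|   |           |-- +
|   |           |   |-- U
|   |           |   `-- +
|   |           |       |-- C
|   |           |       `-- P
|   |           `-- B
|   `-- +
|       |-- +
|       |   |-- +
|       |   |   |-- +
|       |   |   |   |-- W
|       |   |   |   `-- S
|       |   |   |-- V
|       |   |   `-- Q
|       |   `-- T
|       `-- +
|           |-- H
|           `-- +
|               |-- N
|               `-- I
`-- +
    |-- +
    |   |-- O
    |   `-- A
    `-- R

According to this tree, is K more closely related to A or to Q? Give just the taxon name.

The MRCA of K and Q subtends ((((D,(F,L)),(K,M)),(E,((G,J),(U,(C,P)),B))),((((W,S),V,Q),T),(H,(N,I)))) (20 taxa).
The MRCA of K and A is the root, subtending the entire tree (23 taxa).
The first is nested inside the second, so K shares a more recent common ancestor with Q.

Q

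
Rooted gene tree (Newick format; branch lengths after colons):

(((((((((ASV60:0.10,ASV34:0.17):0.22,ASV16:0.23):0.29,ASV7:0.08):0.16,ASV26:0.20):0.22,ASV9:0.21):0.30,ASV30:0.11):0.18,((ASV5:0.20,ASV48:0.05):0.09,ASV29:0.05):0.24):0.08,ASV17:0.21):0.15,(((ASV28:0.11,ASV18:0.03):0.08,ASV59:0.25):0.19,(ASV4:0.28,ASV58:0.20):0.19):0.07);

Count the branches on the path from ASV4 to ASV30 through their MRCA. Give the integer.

The MRCA of ASV4 and ASV30 is the root of the tree.
From ASV4 up to that node: 3 branches. From ASV30 up to the same node: 4 branches. Total: 3 + 4 = 7.

7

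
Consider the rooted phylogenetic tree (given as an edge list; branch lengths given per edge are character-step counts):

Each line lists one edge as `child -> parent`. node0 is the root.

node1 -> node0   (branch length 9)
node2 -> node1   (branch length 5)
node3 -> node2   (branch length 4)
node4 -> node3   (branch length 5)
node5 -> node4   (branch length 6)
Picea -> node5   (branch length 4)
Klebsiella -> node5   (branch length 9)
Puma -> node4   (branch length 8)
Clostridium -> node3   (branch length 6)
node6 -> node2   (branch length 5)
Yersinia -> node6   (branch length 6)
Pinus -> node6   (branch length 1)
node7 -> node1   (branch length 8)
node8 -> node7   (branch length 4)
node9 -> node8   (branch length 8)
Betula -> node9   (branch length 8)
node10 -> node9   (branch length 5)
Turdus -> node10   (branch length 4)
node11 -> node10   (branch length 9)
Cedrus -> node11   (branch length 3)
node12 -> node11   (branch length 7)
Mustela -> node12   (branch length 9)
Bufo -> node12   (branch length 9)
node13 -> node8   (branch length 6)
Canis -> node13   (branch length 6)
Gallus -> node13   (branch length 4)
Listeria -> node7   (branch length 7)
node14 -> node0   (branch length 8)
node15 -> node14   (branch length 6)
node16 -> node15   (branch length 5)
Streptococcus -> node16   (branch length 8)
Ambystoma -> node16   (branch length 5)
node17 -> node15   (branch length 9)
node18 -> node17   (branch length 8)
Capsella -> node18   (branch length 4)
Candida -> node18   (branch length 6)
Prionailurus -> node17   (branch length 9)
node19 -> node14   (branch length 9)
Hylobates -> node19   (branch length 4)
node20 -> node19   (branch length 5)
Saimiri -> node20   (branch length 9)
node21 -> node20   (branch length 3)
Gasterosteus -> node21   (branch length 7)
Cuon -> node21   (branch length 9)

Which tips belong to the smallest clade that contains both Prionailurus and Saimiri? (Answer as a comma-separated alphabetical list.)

Ambystoma, Candida, Capsella, Cuon, Gasterosteus, Hylobates, Prionailurus, Saimiri, Streptococcus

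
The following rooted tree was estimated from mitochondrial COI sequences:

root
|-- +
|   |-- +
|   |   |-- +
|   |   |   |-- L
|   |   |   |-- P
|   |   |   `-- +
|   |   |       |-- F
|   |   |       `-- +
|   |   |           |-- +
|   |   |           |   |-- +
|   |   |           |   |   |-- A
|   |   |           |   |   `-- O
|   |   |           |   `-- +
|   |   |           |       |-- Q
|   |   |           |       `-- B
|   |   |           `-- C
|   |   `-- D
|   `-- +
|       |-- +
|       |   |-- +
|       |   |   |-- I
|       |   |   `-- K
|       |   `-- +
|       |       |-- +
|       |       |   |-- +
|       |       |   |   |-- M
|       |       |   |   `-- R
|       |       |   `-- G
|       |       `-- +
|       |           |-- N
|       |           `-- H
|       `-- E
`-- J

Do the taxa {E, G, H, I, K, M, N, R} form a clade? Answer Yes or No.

Yes

The most recent common ancestor of these taxa subtends (((I,K),(((M,R),G),(N,H))),E).
That clade has exactly 8 tips — every listed taxon and nothing else — so the group is monophyletic.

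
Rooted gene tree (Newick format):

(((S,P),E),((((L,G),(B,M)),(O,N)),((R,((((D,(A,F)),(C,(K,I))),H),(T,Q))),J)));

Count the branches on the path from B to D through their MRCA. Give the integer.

11

The MRCA of B and D is the node subtending ((((L,G),(B,M)),(O,N)),((R,((((D,(A,F)),(C,(K,I))),H),(T,Q))),J)).
From B up to that node: 4 branches. From D up to the same node: 7 branches. Total: 4 + 7 = 11.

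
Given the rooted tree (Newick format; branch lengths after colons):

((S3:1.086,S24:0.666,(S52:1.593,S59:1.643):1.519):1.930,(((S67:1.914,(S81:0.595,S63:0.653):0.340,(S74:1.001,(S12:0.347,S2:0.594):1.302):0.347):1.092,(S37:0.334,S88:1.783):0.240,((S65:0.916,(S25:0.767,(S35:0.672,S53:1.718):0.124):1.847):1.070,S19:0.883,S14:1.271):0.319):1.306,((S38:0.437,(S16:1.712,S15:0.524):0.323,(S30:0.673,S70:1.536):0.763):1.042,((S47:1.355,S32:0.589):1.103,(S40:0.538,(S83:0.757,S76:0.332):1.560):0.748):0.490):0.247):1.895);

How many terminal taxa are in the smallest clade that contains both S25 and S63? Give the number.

14

The MRCA of S25 and S63 is the node subtending ((S67,(S81,S63),(S74,(S12,S2))),(S37,S88),((S65,(S25,(S35,S53))),S19,S14)).
That clade contains 14 terminal taxa: S12, S14, S19, S2, S25, S35, S37, S53, S63, S65, S67, S74, S81, S88.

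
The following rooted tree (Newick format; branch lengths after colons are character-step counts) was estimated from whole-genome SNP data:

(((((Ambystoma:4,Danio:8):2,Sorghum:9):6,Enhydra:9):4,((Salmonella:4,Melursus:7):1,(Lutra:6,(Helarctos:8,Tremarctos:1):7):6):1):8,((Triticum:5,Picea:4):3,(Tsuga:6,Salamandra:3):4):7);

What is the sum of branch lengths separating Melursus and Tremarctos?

22

The path runs Melursus → … → MRCA → … → Tremarctos; the MRCA is the node subtending ((Salmonella,Melursus),(Lutra,(Helarctos,Tremarctos))).
Branch lengths along that path: 7 + 1 + 6 + 7 + 1 = 22.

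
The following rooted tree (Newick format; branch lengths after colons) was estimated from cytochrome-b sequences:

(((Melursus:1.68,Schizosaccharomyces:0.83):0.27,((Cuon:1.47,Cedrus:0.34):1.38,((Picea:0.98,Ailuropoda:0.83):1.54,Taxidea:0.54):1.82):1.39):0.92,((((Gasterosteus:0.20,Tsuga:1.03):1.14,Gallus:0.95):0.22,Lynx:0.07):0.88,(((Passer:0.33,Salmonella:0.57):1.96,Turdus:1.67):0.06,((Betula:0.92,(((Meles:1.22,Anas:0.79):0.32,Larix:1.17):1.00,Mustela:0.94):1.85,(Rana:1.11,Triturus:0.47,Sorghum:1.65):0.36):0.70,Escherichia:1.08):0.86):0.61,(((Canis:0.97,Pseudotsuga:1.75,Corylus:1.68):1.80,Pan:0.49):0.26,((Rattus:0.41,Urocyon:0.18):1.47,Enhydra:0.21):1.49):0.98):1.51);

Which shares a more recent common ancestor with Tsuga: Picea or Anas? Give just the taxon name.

Anas

The MRCA of Tsuga and Anas subtends ((((Gasterosteus,Tsuga),Gallus),Lynx),(((Passer,Salmonella),Turdus),((Betula,(((Meles,Anas),Larix),Mustela),(Rana,Triturus,Sorghum)),Escherichia)),(((Canis,Pseudotsuga,Corylus),Pan),((Rattus,Urocyon),Enhydra))) (23 taxa).
The MRCA of Tsuga and Picea is the root, subtending the entire tree (30 taxa).
The first is nested inside the second, so Tsuga shares a more recent common ancestor with Anas.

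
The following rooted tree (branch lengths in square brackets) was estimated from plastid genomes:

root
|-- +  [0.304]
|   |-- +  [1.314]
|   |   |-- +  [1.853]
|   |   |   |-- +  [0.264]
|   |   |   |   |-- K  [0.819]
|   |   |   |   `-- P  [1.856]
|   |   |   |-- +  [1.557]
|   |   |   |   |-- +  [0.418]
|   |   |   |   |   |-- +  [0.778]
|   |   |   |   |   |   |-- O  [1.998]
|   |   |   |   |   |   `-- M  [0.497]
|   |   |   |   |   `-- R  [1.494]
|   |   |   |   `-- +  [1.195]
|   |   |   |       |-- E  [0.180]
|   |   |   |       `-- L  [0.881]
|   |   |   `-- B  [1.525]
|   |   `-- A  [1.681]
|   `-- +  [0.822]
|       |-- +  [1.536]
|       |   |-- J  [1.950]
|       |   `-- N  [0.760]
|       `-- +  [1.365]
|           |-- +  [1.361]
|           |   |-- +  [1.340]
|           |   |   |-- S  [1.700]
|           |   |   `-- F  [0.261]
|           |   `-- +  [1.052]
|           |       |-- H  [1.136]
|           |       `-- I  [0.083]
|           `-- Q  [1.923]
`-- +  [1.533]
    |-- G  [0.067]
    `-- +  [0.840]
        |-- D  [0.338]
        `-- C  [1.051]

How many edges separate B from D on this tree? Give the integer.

The MRCA of B and D is the root of the tree.
From B up to that node: 4 branches. From D up to the same node: 3 branches. Total: 4 + 3 = 7.

7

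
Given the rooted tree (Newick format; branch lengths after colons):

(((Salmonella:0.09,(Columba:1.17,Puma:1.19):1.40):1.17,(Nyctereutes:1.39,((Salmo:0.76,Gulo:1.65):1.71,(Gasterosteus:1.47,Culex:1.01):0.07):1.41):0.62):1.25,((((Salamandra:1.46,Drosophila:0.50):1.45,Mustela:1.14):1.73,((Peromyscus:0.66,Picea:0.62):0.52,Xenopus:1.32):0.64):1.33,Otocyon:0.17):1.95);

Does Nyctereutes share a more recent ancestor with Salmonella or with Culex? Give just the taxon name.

Culex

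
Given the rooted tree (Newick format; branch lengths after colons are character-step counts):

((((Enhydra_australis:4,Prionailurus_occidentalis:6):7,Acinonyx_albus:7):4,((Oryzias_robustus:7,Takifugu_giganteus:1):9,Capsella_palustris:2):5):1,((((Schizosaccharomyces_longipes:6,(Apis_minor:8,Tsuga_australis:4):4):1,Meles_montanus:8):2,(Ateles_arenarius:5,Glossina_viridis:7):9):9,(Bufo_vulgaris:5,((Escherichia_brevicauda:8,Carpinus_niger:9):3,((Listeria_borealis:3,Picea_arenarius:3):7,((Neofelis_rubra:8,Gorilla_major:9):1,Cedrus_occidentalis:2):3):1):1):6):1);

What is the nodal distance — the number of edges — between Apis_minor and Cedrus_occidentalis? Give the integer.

The MRCA of Apis_minor and Cedrus_occidentalis is the node subtending ((((Schizosaccharomyces_longipes,(Apis_minor,Tsuga_australis)),Meles_montanus),(Ateles_arenarius,Glossina_viridis)),(Bufo_vulgaris,((Escherichia_brevicauda,Carpinus_niger),((Listeria_borealis,Picea_arenarius),((Neofelis_rubra,Gorilla_major),Cedrus_occidentalis))))).
From Apis_minor up to that node: 5 branches. From Cedrus_occidentalis up to the same node: 5 branches. Total: 5 + 5 = 10.

10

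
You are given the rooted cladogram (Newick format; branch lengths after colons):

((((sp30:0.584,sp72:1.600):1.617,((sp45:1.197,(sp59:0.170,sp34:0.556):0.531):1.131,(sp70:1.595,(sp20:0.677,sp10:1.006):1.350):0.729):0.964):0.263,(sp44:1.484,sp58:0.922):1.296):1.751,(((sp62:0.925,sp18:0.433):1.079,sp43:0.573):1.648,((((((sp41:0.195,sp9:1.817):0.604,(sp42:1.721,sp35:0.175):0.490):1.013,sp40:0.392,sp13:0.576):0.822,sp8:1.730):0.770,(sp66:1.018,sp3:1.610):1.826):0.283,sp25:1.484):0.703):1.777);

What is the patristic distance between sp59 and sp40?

9.557

The path runs sp59 → … → MRCA → … → sp40; the MRCA is the root of the tree.
Branch lengths along that path: 0.170 + 0.531 + 1.131 + 0.964 + 0.263 + 1.751 + 1.777 + 0.703 + 0.283 + 0.770 + 0.822 + 0.392 = 9.557.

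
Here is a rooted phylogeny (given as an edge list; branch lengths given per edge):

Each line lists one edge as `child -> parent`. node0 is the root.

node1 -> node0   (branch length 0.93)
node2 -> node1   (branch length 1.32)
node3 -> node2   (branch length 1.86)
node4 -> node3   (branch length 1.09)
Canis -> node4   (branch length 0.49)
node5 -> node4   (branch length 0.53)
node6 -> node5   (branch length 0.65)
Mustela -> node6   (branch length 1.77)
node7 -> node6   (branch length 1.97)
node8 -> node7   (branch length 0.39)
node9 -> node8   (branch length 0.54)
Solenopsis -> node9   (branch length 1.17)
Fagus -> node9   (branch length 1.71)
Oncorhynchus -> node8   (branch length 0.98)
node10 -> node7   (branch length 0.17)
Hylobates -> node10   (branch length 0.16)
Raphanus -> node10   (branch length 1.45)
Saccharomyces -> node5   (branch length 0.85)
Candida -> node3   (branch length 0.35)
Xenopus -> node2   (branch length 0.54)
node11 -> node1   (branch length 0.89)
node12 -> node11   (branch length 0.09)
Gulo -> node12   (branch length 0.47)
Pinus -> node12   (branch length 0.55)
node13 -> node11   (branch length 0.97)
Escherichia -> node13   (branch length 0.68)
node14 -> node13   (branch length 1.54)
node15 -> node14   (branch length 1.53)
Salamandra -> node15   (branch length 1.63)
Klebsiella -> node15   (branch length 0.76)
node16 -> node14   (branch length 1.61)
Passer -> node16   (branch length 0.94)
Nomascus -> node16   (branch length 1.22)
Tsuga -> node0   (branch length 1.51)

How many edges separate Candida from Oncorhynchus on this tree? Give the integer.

7

The MRCA of Candida and Oncorhynchus is the node subtending ((Canis,((Mustela,(((Solenopsis,Fagus),Oncorhynchus),(Hylobates,Raphanus))),Saccharomyces)),Candida).
From Candida up to that node: 1 branch. From Oncorhynchus up to the same node: 6 branches. Total: 1 + 6 = 7.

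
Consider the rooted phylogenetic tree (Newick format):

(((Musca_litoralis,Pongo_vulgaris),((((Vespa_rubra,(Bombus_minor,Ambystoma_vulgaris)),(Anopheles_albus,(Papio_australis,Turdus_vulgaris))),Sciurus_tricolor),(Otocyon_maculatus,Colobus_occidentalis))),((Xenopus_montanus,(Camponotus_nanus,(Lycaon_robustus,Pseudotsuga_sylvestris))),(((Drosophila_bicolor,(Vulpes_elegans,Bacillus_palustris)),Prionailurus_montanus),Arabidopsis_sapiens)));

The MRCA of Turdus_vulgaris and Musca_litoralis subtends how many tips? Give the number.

11

The MRCA of Turdus_vulgaris and Musca_litoralis is the node subtending ((Musca_litoralis,Pongo_vulgaris),((((Vespa_rubra,(Bombus_minor,Ambystoma_vulgaris)),(Anopheles_albus,(Papio_australis,Turdus_vulgaris))),Sciurus_tricolor),(Otocyon_maculatus,Colobus_occidentalis))).
That clade contains 11 terminal taxa: Ambystoma_vulgaris, Anopheles_albus, Bombus_minor, Colobus_occidentalis, Musca_litoralis, Otocyon_maculatus, Papio_australis, Pongo_vulgaris, Sciurus_tricolor, Turdus_vulgaris, Vespa_rubra.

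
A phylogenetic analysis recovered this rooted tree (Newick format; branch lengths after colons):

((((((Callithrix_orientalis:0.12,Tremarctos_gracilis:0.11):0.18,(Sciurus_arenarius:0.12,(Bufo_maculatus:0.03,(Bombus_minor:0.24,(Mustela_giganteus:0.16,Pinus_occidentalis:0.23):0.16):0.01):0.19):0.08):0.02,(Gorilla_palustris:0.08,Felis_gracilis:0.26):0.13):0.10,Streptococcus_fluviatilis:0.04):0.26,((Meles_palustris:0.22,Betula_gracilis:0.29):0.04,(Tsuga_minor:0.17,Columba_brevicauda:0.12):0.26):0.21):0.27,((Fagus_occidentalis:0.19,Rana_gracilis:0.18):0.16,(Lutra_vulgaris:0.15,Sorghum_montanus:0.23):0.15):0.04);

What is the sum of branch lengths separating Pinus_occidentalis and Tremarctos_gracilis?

The path runs Pinus_occidentalis → … → MRCA → … → Tremarctos_gracilis; the MRCA is the node subtending ((Callithrix_orientalis,Tremarctos_gracilis),(Sciurus_arenarius,(Bufo_maculatus,(Bombus_minor,(Mustela_giganteus,Pinus_occidentalis))))).
Branch lengths along that path: 0.23 + 0.16 + 0.01 + 0.19 + 0.08 + 0.18 + 0.11 = 0.96.

0.96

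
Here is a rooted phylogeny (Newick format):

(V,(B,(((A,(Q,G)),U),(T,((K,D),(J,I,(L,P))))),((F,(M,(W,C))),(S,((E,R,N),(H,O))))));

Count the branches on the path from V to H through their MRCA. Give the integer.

The MRCA of V and H is the root of the tree.
From V up to that node: 1 branch. From H up to the same node: 6 branches. Total: 1 + 6 = 7.

7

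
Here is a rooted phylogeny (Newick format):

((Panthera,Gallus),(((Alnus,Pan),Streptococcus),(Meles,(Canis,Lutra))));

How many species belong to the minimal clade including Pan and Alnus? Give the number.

2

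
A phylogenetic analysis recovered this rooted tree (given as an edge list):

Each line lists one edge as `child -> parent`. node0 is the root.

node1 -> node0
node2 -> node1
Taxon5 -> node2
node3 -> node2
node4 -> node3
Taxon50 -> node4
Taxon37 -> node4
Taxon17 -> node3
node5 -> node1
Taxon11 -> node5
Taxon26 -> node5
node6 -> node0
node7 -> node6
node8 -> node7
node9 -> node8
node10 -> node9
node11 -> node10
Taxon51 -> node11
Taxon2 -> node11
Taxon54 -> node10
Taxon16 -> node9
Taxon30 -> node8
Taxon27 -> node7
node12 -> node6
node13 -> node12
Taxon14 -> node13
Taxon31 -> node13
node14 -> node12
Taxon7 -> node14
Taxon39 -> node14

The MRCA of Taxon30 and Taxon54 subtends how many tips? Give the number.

5

The MRCA of Taxon30 and Taxon54 is the node subtending ((((Taxon51,Taxon2),Taxon54),Taxon16),Taxon30).
That clade contains 5 terminal taxa: Taxon16, Taxon2, Taxon30, Taxon51, Taxon54.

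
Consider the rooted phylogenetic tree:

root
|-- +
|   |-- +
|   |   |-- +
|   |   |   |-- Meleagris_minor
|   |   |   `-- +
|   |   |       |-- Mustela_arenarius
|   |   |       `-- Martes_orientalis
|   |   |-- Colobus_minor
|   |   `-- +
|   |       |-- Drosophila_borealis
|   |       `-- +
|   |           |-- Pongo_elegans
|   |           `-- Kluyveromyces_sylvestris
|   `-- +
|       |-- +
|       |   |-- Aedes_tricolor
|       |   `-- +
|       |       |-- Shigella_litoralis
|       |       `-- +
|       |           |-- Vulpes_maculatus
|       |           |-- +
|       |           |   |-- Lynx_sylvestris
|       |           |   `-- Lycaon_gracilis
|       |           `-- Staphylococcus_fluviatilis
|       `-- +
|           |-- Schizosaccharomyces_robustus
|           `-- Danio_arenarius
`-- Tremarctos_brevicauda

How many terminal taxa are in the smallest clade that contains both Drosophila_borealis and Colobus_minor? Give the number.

7

The MRCA of Drosophila_borealis and Colobus_minor is the node subtending ((Meleagris_minor,(Mustela_arenarius,Martes_orientalis)),Colobus_minor,(Drosophila_borealis,(Pongo_elegans,Kluyveromyces_sylvestris))).
That clade contains 7 terminal taxa: Colobus_minor, Drosophila_borealis, Kluyveromyces_sylvestris, Martes_orientalis, Meleagris_minor, Mustela_arenarius, Pongo_elegans.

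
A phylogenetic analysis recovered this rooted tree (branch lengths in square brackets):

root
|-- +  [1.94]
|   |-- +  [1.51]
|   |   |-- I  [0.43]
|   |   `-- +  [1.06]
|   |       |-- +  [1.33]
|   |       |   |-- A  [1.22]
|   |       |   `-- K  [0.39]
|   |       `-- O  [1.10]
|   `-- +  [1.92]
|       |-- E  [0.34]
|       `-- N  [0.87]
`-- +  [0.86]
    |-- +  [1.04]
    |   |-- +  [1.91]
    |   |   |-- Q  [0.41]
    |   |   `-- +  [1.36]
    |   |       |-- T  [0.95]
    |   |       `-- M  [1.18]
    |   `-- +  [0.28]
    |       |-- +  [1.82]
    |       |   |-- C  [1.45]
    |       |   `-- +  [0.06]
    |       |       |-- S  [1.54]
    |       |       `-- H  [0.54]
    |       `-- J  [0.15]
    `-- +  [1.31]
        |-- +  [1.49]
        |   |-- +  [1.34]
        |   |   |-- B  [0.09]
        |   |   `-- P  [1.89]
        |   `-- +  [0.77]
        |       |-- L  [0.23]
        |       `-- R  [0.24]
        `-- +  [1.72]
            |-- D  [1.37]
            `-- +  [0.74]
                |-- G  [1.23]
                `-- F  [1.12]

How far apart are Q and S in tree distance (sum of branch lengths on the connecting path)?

6.02

The path runs Q → … → MRCA → … → S; the MRCA is the node subtending ((Q,(T,M)),((C,(S,H)),J)).
Branch lengths along that path: 0.41 + 1.91 + 0.28 + 1.82 + 0.06 + 1.54 = 6.02.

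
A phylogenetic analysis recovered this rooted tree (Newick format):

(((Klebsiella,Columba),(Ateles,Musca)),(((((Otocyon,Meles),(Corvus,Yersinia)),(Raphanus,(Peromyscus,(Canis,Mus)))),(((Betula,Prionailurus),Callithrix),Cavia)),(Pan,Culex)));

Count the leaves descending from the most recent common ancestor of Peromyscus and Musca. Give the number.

18

The MRCA of Peromyscus and Musca is the root, so the clade is the entire tree.
That clade contains 18 terminal taxa: Ateles, Betula, Callithrix, Canis, Cavia, Columba, Corvus, Culex, Klebsiella, Meles, Mus, Musca, Otocyon, Pan, Peromyscus, Prionailurus, Raphanus, Yersinia.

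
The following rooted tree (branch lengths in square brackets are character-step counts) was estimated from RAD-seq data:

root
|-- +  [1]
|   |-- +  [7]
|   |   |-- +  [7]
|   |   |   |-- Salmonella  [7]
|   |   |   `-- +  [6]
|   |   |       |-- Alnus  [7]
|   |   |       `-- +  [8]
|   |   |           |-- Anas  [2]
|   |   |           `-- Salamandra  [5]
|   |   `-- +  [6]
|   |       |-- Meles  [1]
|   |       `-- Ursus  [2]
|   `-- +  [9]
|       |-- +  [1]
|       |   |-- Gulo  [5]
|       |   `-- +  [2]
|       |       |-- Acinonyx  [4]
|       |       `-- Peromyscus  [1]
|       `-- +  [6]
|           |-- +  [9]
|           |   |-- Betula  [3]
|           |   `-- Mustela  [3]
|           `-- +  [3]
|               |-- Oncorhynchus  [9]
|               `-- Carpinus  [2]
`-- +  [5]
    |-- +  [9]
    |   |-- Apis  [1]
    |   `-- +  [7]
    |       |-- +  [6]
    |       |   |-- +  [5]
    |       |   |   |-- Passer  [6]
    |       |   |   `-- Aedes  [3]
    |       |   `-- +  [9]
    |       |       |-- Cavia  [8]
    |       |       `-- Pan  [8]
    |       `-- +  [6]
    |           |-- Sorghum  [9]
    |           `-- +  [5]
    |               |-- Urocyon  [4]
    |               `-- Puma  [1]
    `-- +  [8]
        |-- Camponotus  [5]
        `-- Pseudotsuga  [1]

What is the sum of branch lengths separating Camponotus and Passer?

The path runs Camponotus → … → MRCA → … → Passer; the MRCA is the node subtending ((Apis,(((Passer,Aedes),(Cavia,Pan)),(Sorghum,(Urocyon,Puma)))),(Camponotus,Pseudotsuga)).
Branch lengths along that path: 5 + 8 + 9 + 7 + 6 + 5 + 6 = 46.

46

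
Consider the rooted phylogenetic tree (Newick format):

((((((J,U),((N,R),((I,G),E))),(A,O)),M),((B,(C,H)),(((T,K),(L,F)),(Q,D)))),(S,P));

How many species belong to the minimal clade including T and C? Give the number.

9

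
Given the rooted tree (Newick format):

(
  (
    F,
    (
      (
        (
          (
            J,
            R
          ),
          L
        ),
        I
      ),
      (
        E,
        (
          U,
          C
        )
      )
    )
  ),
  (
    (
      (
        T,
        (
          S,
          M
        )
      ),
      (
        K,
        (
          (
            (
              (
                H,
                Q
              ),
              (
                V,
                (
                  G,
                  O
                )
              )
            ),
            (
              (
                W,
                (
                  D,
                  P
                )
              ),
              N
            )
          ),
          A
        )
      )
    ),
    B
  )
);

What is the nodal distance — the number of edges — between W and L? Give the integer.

13

The MRCA of W and L is the root of the tree.
From W up to that node: 8 branches. From L up to the same node: 5 branches. Total: 8 + 5 = 13.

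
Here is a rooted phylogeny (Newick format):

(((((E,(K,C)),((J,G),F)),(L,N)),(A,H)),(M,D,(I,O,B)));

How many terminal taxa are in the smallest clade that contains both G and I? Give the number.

The MRCA of G and I is the root, so the clade is the entire tree.
That clade contains 15 terminal taxa: A, B, C, D, E, F, G, H, I, J, K, L, M, N, O.

15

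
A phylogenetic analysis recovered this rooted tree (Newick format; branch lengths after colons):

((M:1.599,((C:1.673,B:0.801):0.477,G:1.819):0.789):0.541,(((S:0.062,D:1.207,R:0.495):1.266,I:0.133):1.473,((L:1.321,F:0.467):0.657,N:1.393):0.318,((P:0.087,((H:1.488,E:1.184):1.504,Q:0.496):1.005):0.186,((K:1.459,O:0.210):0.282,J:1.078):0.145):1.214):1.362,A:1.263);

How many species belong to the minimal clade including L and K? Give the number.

14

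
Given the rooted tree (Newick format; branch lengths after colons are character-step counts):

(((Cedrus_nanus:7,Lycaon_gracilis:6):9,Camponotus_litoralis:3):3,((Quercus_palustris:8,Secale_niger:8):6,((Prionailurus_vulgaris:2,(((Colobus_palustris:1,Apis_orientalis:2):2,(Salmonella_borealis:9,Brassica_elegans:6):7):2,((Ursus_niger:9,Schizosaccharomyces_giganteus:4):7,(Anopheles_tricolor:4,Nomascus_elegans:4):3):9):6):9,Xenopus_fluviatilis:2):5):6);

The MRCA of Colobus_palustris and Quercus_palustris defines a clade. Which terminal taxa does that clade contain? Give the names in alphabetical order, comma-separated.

Tracing Colobus_palustris: it sits inside (Colobus_palustris,Apis_orientalis).
Tracing Quercus_palustris: it sits inside (Quercus_palustris,Secale_niger).
The smallest clade enclosing both is ((Quercus_palustris,Secale_niger),((Prionailurus_vulgaris,(((Colobus_palustris,Apis_orientalis),(Salmonella_borealis,Brassica_elegans)),((Ursus_niger,Schizosaccharomyces_giganteus),(Anopheles_tricolor,Nomascus_elegans)))),Xenopus_fluviatilis)); the answer is its 12 terminal taxa in alphabetical order.

Anopheles_tricolor, Apis_orientalis, Brassica_elegans, Colobus_palustris, Nomascus_elegans, Prionailurus_vulgaris, Quercus_palustris, Salmonella_borealis, Schizosaccharomyces_giganteus, Secale_niger, Ursus_niger, Xenopus_fluviatilis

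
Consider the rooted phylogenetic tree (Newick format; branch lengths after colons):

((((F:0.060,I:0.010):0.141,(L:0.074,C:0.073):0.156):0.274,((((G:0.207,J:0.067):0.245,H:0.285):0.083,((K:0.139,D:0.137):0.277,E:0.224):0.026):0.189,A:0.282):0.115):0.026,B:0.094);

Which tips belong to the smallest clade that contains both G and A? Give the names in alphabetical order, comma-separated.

A, D, E, G, H, J, K

Tracing G: it sits inside (G,J).
Tracing A: it sits inside ((((G,J),H),((K,D),E)),A).
The smallest clade enclosing both is ((((G,J),H),((K,D),E)),A); the answer is its 7 terminal taxa in alphabetical order.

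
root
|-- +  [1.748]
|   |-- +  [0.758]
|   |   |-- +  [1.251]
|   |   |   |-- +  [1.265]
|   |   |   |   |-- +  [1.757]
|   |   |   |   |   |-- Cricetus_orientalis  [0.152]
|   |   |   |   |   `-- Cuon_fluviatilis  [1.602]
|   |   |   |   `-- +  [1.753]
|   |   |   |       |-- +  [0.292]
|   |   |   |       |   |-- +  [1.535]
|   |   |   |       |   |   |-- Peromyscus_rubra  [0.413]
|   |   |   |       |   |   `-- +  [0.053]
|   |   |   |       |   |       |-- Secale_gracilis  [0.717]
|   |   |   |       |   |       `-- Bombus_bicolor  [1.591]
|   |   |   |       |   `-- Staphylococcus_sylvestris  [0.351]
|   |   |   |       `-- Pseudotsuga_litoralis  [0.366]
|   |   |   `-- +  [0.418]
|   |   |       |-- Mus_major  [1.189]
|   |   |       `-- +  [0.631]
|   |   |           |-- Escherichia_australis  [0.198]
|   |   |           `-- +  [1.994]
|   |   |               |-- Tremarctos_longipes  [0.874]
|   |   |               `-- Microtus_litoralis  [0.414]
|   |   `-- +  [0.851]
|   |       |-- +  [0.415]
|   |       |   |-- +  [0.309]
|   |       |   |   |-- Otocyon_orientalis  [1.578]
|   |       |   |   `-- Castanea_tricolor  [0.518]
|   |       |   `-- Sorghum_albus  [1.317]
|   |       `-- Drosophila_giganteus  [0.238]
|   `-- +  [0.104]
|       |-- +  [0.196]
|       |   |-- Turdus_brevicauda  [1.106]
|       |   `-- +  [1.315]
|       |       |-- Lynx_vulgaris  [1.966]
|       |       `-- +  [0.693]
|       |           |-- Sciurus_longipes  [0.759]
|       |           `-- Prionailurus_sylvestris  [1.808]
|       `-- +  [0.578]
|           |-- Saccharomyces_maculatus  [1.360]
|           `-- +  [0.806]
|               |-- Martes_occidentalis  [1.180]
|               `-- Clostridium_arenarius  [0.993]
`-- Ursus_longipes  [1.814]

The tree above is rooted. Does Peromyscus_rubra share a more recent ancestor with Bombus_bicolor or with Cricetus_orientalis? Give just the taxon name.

Bombus_bicolor

The MRCA of Peromyscus_rubra and Bombus_bicolor subtends (Peromyscus_rubra,(Secale_gracilis,Bombus_bicolor)) (3 taxa).
The MRCA of Peromyscus_rubra and Cricetus_orientalis subtends ((Cricetus_orientalis,Cuon_fluviatilis),(((Peromyscus_rubra,(Secale_gracilis,Bombus_bicolor)),Staphylococcus_sylvestris),Pseudotsuga_litoralis)) (7 taxa).
The first is nested inside the second, so Peromyscus_rubra shares a more recent common ancestor with Bombus_bicolor.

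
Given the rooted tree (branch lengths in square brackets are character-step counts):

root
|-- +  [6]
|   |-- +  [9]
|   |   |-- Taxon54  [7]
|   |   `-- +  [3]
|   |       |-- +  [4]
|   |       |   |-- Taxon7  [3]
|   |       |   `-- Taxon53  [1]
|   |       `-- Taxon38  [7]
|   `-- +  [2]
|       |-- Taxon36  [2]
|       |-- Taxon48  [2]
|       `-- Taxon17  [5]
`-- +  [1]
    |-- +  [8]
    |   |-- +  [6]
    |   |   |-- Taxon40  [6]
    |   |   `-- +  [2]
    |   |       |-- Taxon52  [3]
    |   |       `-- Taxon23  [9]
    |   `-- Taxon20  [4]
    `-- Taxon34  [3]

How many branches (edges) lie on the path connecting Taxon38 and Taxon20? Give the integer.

7

The MRCA of Taxon38 and Taxon20 is the root of the tree.
From Taxon38 up to that node: 4 branches. From Taxon20 up to the same node: 3 branches. Total: 4 + 3 = 7.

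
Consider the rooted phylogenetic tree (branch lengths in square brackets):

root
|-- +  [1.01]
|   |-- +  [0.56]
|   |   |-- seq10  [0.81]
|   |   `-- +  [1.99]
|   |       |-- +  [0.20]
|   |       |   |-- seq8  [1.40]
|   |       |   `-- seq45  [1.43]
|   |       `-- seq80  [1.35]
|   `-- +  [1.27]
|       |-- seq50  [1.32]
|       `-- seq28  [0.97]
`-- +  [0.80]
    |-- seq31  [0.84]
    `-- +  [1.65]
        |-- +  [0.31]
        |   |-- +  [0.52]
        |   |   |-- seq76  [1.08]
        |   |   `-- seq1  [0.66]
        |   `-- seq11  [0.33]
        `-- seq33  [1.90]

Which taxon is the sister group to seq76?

seq76 attaches to the tree at the node subtending (seq76,seq1).
The other lineage descending from that same node — the sister group — is the single tip seq1.

seq1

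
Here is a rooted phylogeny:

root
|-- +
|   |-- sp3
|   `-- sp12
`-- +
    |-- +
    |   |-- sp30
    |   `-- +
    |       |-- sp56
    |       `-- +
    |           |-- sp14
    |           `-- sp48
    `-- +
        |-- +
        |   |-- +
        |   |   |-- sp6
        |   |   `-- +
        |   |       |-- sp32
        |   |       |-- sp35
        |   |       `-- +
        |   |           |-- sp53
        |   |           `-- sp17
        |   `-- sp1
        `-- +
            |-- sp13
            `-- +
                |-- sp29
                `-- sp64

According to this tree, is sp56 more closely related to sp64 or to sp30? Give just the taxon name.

sp30

The MRCA of sp56 and sp30 subtends (sp30,(sp56,(sp14,sp48))) (4 taxa).
The MRCA of sp56 and sp64 subtends ((sp30,(sp56,(sp14,sp48))),(((sp6,(sp32,sp35,(sp53,sp17))),sp1),(sp13,(sp29,sp64)))) (13 taxa).
The first is nested inside the second, so sp56 shares a more recent common ancestor with sp30.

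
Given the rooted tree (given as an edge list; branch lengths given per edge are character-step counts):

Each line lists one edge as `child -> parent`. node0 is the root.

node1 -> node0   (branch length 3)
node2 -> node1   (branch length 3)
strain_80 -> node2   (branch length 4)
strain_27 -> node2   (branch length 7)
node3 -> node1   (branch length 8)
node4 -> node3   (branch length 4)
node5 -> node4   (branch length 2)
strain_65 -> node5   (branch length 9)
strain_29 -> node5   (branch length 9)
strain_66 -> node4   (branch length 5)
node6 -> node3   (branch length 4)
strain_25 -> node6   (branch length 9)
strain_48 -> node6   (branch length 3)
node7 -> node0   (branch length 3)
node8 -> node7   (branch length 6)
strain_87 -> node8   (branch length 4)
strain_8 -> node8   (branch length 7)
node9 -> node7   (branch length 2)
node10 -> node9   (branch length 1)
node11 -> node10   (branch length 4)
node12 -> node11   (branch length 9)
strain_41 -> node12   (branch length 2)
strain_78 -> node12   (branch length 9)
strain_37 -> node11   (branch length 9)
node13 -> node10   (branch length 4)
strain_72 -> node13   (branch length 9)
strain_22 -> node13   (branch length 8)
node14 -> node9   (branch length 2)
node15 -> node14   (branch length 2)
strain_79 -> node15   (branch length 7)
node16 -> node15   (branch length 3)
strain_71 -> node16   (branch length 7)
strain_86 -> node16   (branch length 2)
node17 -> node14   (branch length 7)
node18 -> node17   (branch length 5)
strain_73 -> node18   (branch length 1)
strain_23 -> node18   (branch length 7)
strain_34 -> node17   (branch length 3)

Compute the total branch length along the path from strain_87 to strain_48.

31

The path runs strain_87 → … → MRCA → … → strain_48; the MRCA is the root of the tree.
Branch lengths along that path: 4 + 6 + 3 + 3 + 8 + 4 + 3 = 31.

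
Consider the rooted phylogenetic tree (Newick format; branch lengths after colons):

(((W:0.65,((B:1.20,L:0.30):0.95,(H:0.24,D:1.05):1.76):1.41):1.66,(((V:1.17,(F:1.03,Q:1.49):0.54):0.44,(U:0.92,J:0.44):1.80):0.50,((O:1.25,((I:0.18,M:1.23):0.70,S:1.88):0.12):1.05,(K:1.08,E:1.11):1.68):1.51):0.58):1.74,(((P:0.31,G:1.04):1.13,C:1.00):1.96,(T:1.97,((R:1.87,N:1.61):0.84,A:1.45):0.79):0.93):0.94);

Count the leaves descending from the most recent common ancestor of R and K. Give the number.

The MRCA of R and K is the root, so the clade is the entire tree.
That clade contains 23 terminal taxa: A, B, C, D, E, F, G, H, I, J, K, L, M, N, O, P, Q, R, S, T, U, V, W.

23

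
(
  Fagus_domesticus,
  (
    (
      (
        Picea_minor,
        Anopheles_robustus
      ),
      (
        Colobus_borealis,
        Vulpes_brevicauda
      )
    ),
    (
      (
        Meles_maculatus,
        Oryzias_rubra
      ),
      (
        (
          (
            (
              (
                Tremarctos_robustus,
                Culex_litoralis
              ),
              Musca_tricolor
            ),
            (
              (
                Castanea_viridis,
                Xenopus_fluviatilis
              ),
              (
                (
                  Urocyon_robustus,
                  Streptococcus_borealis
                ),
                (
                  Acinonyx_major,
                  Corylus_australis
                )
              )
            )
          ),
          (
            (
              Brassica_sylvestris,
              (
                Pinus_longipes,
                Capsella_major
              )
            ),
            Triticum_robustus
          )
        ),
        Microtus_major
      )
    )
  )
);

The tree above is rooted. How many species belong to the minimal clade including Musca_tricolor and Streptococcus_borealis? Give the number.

The MRCA of Musca_tricolor and Streptococcus_borealis is the node subtending (((Tremarctos_robustus,Culex_litoralis),Musca_tricolor),((Castanea_viridis,Xenopus_fluviatilis),((Urocyon_robustus,Streptococcus_borealis),(Acinonyx_major,Corylus_australis)))).
That clade contains 9 terminal taxa: Acinonyx_major, Castanea_viridis, Corylus_australis, Culex_litoralis, Musca_tricolor, Streptococcus_borealis, Tremarctos_robustus, Urocyon_robustus, Xenopus_fluviatilis.

9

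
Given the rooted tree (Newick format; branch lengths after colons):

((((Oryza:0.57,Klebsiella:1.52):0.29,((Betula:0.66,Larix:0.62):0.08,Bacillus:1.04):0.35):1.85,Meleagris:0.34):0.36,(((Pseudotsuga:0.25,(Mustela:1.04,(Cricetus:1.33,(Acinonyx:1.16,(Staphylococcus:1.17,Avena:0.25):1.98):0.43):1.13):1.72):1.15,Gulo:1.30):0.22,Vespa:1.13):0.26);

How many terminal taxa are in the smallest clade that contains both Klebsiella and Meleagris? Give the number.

6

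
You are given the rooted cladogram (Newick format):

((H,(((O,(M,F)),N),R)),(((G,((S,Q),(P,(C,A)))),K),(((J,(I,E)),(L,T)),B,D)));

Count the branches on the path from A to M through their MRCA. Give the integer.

The MRCA of A and M is the root of the tree.
From A up to that node: 7 branches. From M up to the same node: 6 branches. Total: 7 + 6 = 13.

13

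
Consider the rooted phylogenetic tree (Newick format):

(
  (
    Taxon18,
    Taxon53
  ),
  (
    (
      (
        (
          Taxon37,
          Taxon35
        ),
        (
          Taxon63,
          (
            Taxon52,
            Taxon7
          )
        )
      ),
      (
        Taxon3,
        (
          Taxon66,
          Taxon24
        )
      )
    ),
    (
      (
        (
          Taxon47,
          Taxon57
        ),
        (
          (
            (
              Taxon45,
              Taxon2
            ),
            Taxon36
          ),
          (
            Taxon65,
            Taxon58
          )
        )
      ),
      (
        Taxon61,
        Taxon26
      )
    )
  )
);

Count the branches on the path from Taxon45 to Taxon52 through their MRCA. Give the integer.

The MRCA of Taxon45 and Taxon52 is the node subtending ((((Taxon37,Taxon35),(Taxon63,(Taxon52,Taxon7))),(Taxon3,(Taxon66,Taxon24))),(((Taxon47,Taxon57),(((Taxon45,Taxon2),Taxon36),(Taxon65,Taxon58))),(Taxon61,Taxon26))).
From Taxon45 up to that node: 6 branches. From Taxon52 up to the same node: 5 branches. Total: 6 + 5 = 11.

11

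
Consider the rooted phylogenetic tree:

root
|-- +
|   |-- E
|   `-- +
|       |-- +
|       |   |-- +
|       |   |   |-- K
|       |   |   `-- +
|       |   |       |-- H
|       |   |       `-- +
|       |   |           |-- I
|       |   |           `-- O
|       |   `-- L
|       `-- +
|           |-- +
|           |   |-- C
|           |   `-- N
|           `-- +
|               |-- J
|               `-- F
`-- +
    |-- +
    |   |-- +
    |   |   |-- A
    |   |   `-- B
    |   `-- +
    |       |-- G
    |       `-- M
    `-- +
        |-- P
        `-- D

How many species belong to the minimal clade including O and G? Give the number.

The MRCA of O and G is the root, so the clade is the entire tree.
That clade contains 16 terminal taxa: A, B, C, D, E, F, G, H, I, J, K, L, M, N, O, P.

16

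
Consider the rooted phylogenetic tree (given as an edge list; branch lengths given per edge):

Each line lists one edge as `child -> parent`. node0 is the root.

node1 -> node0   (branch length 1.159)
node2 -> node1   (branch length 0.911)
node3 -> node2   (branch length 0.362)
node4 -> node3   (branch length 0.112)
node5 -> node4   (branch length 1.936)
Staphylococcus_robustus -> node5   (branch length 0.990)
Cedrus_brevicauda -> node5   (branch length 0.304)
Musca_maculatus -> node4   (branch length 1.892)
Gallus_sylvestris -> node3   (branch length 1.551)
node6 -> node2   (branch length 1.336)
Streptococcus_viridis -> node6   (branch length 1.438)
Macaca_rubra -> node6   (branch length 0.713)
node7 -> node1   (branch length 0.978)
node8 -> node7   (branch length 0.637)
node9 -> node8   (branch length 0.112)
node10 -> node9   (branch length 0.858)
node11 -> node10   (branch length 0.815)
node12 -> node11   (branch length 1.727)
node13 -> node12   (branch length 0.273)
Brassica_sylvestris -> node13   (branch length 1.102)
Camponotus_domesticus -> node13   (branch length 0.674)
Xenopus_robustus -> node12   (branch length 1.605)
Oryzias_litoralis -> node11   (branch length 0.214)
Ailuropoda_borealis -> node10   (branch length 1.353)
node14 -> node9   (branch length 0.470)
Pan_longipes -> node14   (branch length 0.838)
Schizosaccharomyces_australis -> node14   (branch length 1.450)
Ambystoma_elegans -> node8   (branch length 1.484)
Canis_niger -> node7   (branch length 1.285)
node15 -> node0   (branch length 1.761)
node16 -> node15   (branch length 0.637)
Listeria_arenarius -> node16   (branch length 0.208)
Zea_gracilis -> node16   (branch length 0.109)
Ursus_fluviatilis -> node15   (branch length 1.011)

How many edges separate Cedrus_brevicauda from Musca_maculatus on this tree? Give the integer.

3

The MRCA of Cedrus_brevicauda and Musca_maculatus is the node subtending ((Staphylococcus_robustus,Cedrus_brevicauda),Musca_maculatus).
From Cedrus_brevicauda up to that node: 2 branches. From Musca_maculatus up to the same node: 1 branch. Total: 2 + 1 = 3.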